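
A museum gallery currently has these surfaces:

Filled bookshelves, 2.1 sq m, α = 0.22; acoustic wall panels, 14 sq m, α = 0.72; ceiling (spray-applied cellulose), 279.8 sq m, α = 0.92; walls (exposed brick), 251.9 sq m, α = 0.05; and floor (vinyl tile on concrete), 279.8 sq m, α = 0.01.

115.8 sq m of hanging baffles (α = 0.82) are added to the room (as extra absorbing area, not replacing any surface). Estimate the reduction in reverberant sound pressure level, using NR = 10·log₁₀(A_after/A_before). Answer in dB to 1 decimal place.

A_before = Σ Sᵢαᵢ = 2.1·0.22 + 14·0.72 + 279.8·0.92 + 251.9·0.05 + 279.8·0.01 = 283.351 sabins.
Added absorption = 115.8 × 0.82 = 94.956 sabins.
A_after = 283.351 + 94.956 = 378.307 sabins.
NR = 10·log₁₀(378.307/283.351) = 1.3 dB.

1.3 dB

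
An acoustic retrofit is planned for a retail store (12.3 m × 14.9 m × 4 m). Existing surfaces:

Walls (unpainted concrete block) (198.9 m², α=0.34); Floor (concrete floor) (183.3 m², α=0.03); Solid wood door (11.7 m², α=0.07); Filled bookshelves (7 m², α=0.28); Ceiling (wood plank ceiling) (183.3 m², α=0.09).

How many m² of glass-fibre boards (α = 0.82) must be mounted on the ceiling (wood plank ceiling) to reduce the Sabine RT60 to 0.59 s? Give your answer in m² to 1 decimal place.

Total absorption A₁ = 198.9×0.34 + 183.3×0.03 + 11.7×0.07 + 7×0.28 + 183.3×0.09
  = 67.626 + 5.499 + 0.819 + 1.960 + 16.497 = 92.401 m² sabins.
Required A₂ = 0.161·733.08/0.59 = 200.044 sabins.
ΔA needed = 200.044 − 92.401 = 107.643 sabins.
Each m² of panel replacing the ceiling (wood plank ceiling) adds (0.82 − 0.09) = 0.73 sabins.
Panel area = 107.643 / 0.73 = 147.5 m².

147.5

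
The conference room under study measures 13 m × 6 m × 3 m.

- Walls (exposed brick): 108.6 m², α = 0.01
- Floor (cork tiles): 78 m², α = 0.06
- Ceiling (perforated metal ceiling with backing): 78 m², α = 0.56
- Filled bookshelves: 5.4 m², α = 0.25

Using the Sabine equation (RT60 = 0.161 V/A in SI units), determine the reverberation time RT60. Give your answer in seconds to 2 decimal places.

Equivalent absorption area: A = 108.6·0.01 + 78·0.06 + 78·0.56 + 5.4·0.25 = 50.796 m².
Volume V = 13 × 6 × 3 = 234 m³.
RT60 = 0.161 · V / A = 0.161 × 234 / 50.796 = 0.74 s.

0.74 s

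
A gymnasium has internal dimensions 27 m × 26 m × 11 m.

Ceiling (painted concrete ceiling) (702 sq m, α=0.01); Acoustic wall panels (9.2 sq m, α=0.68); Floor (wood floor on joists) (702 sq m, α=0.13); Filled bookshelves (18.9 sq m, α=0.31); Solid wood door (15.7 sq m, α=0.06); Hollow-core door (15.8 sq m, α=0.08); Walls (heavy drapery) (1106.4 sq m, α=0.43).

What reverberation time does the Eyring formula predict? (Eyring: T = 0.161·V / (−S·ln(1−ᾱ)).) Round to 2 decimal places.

S = Σ Sᵢ = 2570.0 sq m.
Σ(Sᵢαᵢ) = 702×0.01 + 9.2×0.68 + 702×0.13 + 18.9×0.31 + 15.7×0.06 + 15.8×0.08 + 1106.4×0.43 = 588.353.
Mean coefficient ᾱ = A/S = 0.2289.
−S·ln(1−ᾱ) = −2570.0 × ln(1 − 0.2289) = 668.039.
V = 27 × 26 × 11 = 7722 m³.
T = 0.161·V/[−S·ln(1−ᾱ)] = 0.161·7722/668.039 = 1.86 s.

1.86 sec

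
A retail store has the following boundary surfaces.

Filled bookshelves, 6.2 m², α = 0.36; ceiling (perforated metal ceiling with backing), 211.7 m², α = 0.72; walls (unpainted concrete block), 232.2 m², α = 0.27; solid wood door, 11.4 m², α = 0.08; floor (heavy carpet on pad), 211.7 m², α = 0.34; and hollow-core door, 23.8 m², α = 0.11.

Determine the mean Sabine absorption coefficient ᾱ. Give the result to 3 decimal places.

0.420

Total surface area S = 697.0 m².
A = 6.2*0.36 + 211.7*0.72 + 232.2*0.27 + 11.4*0.08 + 211.7*0.34 + 23.8*0.11 = 292.858 sabins.
ᾱ = 292.858 / 697.0 = 0.420.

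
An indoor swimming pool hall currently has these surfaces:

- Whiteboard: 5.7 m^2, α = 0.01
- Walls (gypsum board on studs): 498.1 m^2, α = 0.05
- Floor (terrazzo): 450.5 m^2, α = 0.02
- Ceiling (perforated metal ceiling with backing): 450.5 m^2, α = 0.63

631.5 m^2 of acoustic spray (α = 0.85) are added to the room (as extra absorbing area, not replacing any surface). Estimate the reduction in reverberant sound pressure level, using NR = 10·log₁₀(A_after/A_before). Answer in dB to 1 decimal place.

A_before = Σ Sᵢαᵢ = 5.7×0.01 + 498.1×0.05 + 450.5×0.02 + 450.5×0.63 = 317.787 sabins.
Treatment contributes 631.5·0.85 = 536.775 sabins.
A_after = 317.787 + 536.775 = 854.562 sabins.
Reduction = 10 log₁₀(A_after/A_before) = 10 log₁₀(2.6891) = 4.3 dB.

4.3 dB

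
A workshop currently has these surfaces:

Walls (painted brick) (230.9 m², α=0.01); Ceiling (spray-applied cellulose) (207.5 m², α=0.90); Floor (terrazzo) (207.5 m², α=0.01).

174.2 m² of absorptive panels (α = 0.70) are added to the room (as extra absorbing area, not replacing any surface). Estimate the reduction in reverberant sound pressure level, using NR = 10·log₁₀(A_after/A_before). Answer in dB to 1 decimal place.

2.1 dB

Total absorption A_before = 230.9×0.01 + 207.5×0.90 + 207.5×0.01
  = 2.309 + 186.750 + 2.075 = 191.134 m² sabins.
Added absorption = 174.2 × 0.70 = 121.940 sabins.
A_after = 191.134 + 121.940 = 313.074 sabins.
Reduction = 10 log₁₀(A_after/A_before) = 10 log₁₀(1.6380) = 2.1 dB.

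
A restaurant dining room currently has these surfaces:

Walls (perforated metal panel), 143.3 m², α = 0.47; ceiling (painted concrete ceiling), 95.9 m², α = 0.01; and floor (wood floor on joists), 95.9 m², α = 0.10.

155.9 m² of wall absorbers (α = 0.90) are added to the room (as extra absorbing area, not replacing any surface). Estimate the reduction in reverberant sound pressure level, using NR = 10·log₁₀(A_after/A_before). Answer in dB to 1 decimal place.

Total absorption A_before = 143.3*0.47 + 95.9*0.01 + 95.9*0.10
  = 67.351 + 0.959 + 9.590 = 77.900 m² sabins.
Added absorption = 155.9 × 0.90 = 140.310 sabins.
New total A_after = 218.210 sabins.
NR = 10·log₁₀(218.210/77.900) = 4.5 dB.

4.5 dB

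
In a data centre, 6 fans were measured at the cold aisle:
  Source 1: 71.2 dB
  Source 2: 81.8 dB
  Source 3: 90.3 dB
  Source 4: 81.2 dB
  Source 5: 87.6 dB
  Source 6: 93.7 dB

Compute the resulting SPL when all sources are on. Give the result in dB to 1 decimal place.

96.3 dB

Σ 10^(Lᵢ/10) = 4.288e+09.
L_total = 10·log₁₀(4.288e+09) = 96.3 dB.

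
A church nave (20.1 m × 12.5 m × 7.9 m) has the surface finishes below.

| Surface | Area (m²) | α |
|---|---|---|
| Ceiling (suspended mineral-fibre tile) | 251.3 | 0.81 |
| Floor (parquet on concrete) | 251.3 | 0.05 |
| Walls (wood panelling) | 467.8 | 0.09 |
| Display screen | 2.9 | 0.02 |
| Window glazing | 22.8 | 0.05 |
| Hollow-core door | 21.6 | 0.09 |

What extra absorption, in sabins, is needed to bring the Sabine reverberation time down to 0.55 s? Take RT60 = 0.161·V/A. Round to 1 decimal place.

Equivalent absorption area: A₁ = 251.3·0.81 + 251.3·0.05 + 467.8·0.09 + 2.9·0.02 + 22.8·0.05 + 21.6·0.09 = 261.362 m².
Target A₂ = 0.161·1984.875/0.55 = 581.027 sabins (V = 1984.875 m³).
Shortfall: 581.027 − 261.362 = 319.7 sabins.

319.7 sabins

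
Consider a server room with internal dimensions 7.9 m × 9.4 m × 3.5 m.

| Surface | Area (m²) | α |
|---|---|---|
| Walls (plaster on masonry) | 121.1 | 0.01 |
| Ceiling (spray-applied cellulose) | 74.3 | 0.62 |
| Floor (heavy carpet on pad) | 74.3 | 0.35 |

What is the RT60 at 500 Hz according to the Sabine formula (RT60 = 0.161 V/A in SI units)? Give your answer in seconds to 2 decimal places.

Total absorption A = 121.1×0.01 + 74.3×0.62 + 74.3×0.35
  = 1.211 + 46.066 + 26.005 = 73.282 m² sabins.
V = 7.9·9.4·3.5 = 259.91 m³.
T = 0.161 V/A = 0.161·259.91/73.282 = 0.57 s.

0.57 s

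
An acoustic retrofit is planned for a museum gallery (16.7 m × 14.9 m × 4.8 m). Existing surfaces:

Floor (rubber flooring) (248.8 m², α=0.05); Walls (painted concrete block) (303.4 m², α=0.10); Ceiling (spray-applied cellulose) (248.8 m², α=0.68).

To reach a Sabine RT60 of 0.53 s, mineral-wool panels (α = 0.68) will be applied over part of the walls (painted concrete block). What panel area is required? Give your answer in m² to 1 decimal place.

Total absorption A₁ = 248.8·0.05 + 303.4·0.10 + 248.8·0.68
  = 12.440 + 30.340 + 169.184 = 211.964 m² sabins.
Required A₂ = 0.161·1194.384/0.53 = 362.822 sabins.
Absorption to add: 362.822 − 211.964 = 150.858 sabins.
Each m² of panel replacing the walls (painted concrete block) adds (0.68 − 0.10) = 0.58 sabins.
Panel area = 150.858 / 0.58 = 260.1 m².

260.1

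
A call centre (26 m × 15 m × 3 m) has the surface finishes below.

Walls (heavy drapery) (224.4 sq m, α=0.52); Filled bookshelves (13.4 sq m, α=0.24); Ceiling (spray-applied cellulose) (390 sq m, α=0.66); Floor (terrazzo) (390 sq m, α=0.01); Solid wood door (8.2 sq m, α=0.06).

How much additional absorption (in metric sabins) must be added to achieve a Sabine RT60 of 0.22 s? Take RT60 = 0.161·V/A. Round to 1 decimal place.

474.5 sabins

Summing Sᵢαᵢ: 116.688 + 3.216 + 257.400 + 3.900 + 0.492 → A₁ = 381.696 sabins.
For T = 0.22 s, need A₂ = 0.161·V/T = 0.161·1170/0.22 = 856.227 sabins.
Additional absorption ΔA = 856.227 − 381.696 = 474.5 sabins.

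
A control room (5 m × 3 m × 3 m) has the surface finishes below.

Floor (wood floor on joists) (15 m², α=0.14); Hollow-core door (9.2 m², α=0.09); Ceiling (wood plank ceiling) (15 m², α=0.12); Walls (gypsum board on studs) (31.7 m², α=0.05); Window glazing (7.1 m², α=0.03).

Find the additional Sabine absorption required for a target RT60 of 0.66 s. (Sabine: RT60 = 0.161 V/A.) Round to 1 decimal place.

Equivalent absorption area: A₁ = 15·0.14 + 9.2·0.09 + 15·0.12 + 31.7·0.05 + 7.1·0.03 = 6.526 m².
V = 45 m³. Required absorption A₂ = 0.161 × 45 / 0.66 = 10.977 sabins.
Shortfall: 10.977 − 6.526 = 4.5 sabins.

4.5 sabins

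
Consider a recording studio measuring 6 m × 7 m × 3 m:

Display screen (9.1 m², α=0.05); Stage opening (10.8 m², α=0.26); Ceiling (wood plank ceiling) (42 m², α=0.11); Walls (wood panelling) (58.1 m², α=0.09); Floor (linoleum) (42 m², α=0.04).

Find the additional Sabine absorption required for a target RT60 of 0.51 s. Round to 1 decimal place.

Total absorption A₁ = 9.1*0.05 + 10.8*0.26 + 42*0.11 + 58.1*0.09 + 42*0.04
  = 0.455 + 2.808 + 4.620 + 5.229 + 1.680 = 14.792 m² sabins.
For T = 0.51 s, need A₂ = 0.161·V/T = 0.161·126/0.51 = 39.776 sabins.
Shortfall: 39.776 − 14.792 = 25.0 sabins.

25.0 sabins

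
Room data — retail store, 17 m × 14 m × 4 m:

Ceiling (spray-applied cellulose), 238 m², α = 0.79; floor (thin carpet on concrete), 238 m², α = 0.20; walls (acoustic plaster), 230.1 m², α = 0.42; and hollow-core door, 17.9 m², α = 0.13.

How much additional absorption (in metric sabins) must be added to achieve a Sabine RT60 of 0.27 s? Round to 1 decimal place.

233.1 sabins

Equivalent absorption area: A₁ = 238·0.79 + 238·0.20 + 230.1·0.42 + 17.9·0.13 = 334.589 m².
Target A₂ = 0.161·952/0.27 = 567.674 sabins (V = 952 m³).
Shortfall: 567.674 − 334.589 = 233.1 sabins.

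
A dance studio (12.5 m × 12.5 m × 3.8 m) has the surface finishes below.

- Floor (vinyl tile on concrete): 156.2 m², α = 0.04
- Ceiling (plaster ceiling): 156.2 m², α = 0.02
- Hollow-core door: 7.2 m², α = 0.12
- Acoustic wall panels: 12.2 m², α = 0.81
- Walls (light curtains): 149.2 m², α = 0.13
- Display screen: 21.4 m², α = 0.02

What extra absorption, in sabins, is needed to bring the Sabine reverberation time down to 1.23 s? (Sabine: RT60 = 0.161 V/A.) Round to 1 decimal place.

37.8 sabins

Summing Sᵢαᵢ: 6.248 + 3.124 + 0.864 + 9.882 + 19.396 + 0.428 → A₁ = 39.942 sabins.
V = 593.75 m³. Required absorption A₂ = 0.161 × 593.75 / 1.23 = 77.718 sabins.
ΔA = A₂ − A₁ = 77.718 − 39.942 = 37.8 sabins.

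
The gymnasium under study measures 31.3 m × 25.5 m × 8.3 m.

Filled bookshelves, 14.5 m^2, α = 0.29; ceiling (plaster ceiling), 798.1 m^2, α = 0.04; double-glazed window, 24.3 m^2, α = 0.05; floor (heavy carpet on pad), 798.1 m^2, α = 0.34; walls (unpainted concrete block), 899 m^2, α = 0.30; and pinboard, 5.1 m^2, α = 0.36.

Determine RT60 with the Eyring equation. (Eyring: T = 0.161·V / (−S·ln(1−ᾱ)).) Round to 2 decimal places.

1.62 seconds

Total surface area S = 14.5 + 798.1 + 24.3 + 798.1 + 899 + 5.1 = 2539.1 m^2.
Absorption A = 14.5×0.29 + 798.1×0.04 + 24.3×0.05 + 798.1×0.34 + 899×0.30 + 5.1×0.36 = 580.234 sabins.
ᾱ = 580.234 / 2539.1 = 0.2285.
Eyring denominator: −S ln(1−ᾱ) = 658.690.
V = 31.3 × 25.5 × 8.3 = 6624.645 m³.
RT60 = 0.161 × 6624.645 / 658.690 = 1.62 s.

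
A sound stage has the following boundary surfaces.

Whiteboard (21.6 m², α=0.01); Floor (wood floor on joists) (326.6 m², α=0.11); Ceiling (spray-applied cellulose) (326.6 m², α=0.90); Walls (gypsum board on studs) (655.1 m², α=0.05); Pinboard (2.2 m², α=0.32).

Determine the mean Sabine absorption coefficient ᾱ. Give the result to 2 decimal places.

Total surface area S = 1332.1 m².
Weighted sum Σ Sα = 363.541.
ᾱ = A/S = 0.27.

0.27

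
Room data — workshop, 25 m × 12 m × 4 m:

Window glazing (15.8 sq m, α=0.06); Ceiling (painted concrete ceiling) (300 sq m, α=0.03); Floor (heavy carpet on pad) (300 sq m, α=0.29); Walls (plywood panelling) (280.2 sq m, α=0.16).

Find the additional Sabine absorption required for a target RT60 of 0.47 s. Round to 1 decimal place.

Total absorption A₁ = 15.8×0.06 + 300×0.03 + 300×0.29 + 280.2×0.16
  = 0.948 + 9.000 + 87.000 + 44.832 = 141.780 sq m sabins.
For T = 0.47 s, need A₂ = 0.161·V/T = 0.161·1200/0.47 = 411.064 sabins.
Additional absorption ΔA = 411.064 − 141.780 = 269.3 sabins.

269.3 sabins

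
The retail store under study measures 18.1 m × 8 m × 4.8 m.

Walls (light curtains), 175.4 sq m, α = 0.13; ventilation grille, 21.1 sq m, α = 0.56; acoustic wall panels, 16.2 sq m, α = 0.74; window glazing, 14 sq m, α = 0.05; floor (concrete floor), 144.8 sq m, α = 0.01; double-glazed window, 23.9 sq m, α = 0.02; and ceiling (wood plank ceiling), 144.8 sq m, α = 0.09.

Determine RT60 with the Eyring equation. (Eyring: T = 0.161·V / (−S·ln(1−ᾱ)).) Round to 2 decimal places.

S = Σ Sᵢ = 540.2 sq m.
Absorption A = 175.4·0.13 + 21.1·0.56 + 16.2·0.74 + 14·0.05 + 144.8·0.01 + 23.9·0.02 + 144.8·0.09 = 62.264 sabins.
ᾱ = 62.264 / 540.2 = 0.1153.
Eyring denominator: −S ln(1−ᾱ) = 66.178.
V = 18.1 × 8 × 4.8 = 695.04 m³.
RT60 = 0.161 × 695.04 / 66.178 = 1.69 s.

1.69 seconds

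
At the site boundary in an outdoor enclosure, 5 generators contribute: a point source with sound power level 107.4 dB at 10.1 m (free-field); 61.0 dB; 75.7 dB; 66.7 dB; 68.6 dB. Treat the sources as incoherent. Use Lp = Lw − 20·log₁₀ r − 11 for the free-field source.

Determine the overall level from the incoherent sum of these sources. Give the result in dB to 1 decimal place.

79.7 dB

Source at 10.1 m: Lp = 107.4 − 20·log₁₀(10.1) − 11 = 76.3 dB.
Converting to relative power and adding: 10^(76.3/10) + 10^(61.0/10) + 10^(75.7/10) + 10^(66.7/10) + 10^(68.6/10) = 9.299e+07.
Combined level = 10 log₁₀(9.299e+07) = 79.7 dB.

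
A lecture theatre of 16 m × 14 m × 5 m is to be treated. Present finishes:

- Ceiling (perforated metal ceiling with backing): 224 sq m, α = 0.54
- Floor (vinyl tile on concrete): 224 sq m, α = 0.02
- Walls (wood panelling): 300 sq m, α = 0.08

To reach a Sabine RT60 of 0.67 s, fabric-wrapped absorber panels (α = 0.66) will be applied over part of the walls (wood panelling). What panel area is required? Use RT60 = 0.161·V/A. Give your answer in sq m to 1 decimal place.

A₁ = Σ Sᵢαᵢ = 224·0.54 + 224·0.02 + 300·0.08 = 149.440 sabins.
Required A₂ = 0.161·1120/0.67 = 269.134 sabins.
ΔA needed = 269.134 − 149.440 = 119.694 sabins.
Each sq m of panel replacing the walls (wood panelling) adds (0.66 − 0.08) = 0.58 sabins.
Panel area = 119.694 / 0.58 = 206.4 sq m.

206.4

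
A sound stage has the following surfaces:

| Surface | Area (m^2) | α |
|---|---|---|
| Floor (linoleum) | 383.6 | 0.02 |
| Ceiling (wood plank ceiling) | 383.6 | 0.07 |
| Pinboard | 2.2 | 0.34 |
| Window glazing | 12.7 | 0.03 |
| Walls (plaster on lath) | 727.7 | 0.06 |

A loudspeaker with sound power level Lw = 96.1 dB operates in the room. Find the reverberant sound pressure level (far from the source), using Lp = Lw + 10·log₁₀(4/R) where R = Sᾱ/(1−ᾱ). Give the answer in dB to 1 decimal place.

82.9 dB

A = 79.315 sabins; S = 1509.8 m^2.
ᾱ = 0.0525, so room constant R = A/(1−ᾱ) = 83.710 m^2.
Lp = Lw + 10 log₁₀(4/R) = 96.1 -13.21 = 82.9 dB.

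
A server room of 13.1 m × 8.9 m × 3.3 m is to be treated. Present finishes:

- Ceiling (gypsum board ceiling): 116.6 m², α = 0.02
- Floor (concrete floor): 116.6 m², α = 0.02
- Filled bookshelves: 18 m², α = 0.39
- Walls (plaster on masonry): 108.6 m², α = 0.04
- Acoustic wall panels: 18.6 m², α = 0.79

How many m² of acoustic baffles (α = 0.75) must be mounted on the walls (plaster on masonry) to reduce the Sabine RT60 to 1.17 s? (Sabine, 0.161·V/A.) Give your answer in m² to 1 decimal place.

Equivalent absorption area: A₁ = 116.6*0.02 + 116.6*0.02 + 18*0.39 + 108.6*0.04 + 18.6*0.79 = 30.722 m².
Required A₂ = 0.161·384.747/1.17 = 52.944 sabins.
ΔA needed = 52.944 − 30.722 = 22.222 sabins.
Net gain per m²: Δα = 0.75 − 0.04 = 0.71.
Area = ΔA/Δα = 22.222/0.71 = 31.3 m².

31.3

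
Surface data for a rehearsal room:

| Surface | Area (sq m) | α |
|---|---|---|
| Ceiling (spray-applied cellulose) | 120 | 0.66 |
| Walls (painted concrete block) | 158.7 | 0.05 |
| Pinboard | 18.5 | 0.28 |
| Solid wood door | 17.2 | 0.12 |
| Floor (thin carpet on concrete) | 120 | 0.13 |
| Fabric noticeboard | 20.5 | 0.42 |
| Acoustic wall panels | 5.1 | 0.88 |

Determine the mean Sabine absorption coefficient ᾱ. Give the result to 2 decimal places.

0.27

Total surface area S = 460.0 sq m.
Σ(Sᵢαᵢ) = 120*0.66 + 158.7*0.05 + 18.5*0.28 + 17.2*0.12 + 120*0.13 + 20.5*0.42 + 5.1*0.88 = 123.077.
ᾱ = 123.077 / 460.0 = 0.27.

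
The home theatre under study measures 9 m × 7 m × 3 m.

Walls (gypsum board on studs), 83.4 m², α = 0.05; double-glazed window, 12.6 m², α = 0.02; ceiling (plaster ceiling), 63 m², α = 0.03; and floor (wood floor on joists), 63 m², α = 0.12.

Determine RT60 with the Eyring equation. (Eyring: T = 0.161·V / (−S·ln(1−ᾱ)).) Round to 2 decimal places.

S = Σ Sᵢ = 222.0 m².
Σ(Sᵢαᵢ) = 83.4·0.05 + 12.6·0.02 + 63·0.03 + 63·0.12 = 13.872.
Mean coefficient ᾱ = A/S = 0.0625.
Eyring denominator: −S ln(1−ᾱ) = 14.328.
V = 9 × 7 × 3 = 189 m³.
RT60 = 0.161 × 189 / 14.328 = 2.12 s.

2.12 sec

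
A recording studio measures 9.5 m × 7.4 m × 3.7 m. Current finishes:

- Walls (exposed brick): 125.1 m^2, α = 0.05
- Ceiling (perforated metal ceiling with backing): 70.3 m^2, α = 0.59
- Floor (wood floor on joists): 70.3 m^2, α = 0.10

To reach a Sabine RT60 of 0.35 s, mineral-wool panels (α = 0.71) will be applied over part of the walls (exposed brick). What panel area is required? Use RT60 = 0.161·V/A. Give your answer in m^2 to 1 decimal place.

A₁ = Σ Sᵢαᵢ = 125.1×0.05 + 70.3×0.59 + 70.3×0.10 = 54.762 sabins.
V = 260.11 m³. Target absorption A₂ = 0.161 × 260.11 / 0.35 = 119.651 sabins.
ΔA needed = 119.651 − 54.762 = 64.889 sabins.
Each m^2 of panel replacing the walls (exposed brick) adds (0.71 − 0.05) = 0.66 sabins.
Area = ΔA/Δα = 64.889/0.66 = 98.3 m^2.

98.3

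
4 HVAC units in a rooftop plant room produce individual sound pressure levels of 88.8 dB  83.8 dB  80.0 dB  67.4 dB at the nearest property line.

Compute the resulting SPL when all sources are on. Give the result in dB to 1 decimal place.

Converting to relative power and adding: 10^(88.8/10) + 10^(83.8/10) + 10^(80.0/10) + 10^(67.4/10) = 1.104e+09.
L_total = 10·log₁₀(1.104e+09) = 90.4 dB.

90.4 dB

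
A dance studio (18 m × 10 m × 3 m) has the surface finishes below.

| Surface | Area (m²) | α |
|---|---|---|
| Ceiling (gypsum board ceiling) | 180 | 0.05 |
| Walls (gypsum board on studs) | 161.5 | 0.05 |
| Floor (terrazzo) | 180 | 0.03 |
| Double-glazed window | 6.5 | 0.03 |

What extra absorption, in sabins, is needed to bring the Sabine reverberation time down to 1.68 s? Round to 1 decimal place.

Total absorption A₁ = 180·0.05 + 161.5·0.05 + 180·0.03 + 6.5·0.03
  = 9.000 + 8.075 + 5.400 + 0.195 = 22.670 m² sabins.
V = 540 m³. Required absorption A₂ = 0.161 × 540 / 1.68 = 51.750 sabins.
ΔA = A₂ − A₁ = 51.750 − 22.670 = 29.1 sabins.

29.1 sabins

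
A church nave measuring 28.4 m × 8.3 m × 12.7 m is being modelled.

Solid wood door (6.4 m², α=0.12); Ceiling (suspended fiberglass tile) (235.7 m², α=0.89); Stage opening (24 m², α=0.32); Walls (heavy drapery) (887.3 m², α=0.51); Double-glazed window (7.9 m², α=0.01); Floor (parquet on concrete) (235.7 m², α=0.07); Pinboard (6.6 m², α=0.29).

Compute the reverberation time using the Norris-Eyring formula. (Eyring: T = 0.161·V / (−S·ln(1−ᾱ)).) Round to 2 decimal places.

S = Σ Sᵢ = 1403.6 m².
Absorption A = 6.4·0.12 + 235.7·0.89 + 24·0.32 + 887.3·0.51 + 7.9·0.01 + 235.7·0.07 + 6.6·0.29 = 689.236 sabins.
ᾱ = 689.236 / 1403.6 = 0.4910.
−S·ln(1−ᾱ) = −1403.6 × ln(1 − 0.4910) = 947.861.
V = 28.4 × 8.3 × 12.7 = 2993.644 m³.
RT60 = 0.161 × 2993.644 / 947.861 = 0.51 s.

0.51 s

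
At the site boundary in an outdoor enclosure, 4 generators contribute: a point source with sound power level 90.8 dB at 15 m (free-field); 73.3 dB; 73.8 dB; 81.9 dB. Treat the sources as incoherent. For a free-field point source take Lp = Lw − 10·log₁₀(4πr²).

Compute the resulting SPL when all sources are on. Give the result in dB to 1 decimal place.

Source at 15 m: Lp = 90.8 − 10·log₁₀(4π·15²) = 90.8 − 10·log₁₀(2827.433) = 56.3 dB.
Converting to relative power and adding: 10^(56.3/10) + 10^(73.3/10) + 10^(73.8/10) + 10^(81.9/10) = 2.007e+08.
Combined level = 10 log₁₀(2.007e+08) = 83.0 dB.

83.0 dB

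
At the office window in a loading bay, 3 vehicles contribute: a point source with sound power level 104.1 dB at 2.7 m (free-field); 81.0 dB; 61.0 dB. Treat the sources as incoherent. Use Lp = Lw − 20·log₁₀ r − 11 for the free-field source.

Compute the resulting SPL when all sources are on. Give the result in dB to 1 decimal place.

Source at 2.7 m: Lp = 104.1 − 20·log₁₀(2.7) − 11 = 84.5 dB.
Σ 10^(Lᵢ/10) = 4.09e+08.
Combined level = 10 log₁₀(4.09e+08) = 86.1 dB.

86.1 dB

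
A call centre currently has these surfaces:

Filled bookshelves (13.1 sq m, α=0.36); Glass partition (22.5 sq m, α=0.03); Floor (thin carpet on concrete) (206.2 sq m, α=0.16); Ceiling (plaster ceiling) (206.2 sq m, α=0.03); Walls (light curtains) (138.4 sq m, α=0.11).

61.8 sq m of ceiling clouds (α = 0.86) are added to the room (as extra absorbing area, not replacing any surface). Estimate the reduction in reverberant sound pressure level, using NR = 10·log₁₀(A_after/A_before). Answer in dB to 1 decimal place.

2.8 dB

Total absorption A_before = 13.1*0.36 + 22.5*0.03 + 206.2*0.16 + 206.2*0.03 + 138.4*0.11
  = 4.716 + 0.675 + 32.992 + 6.186 + 15.224 = 59.793 sq m sabins.
Treatment contributes 61.8·0.86 = 53.148 sabins.
New total A_after = 112.941 sabins.
NR = 10·log₁₀(112.941/59.793) = 2.8 dB.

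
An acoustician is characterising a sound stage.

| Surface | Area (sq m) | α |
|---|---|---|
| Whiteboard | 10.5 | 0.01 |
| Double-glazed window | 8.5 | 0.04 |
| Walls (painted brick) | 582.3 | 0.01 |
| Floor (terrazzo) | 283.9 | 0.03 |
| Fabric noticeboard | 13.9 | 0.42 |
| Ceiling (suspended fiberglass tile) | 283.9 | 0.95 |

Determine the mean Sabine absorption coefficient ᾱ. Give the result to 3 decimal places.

0.245

S = Σ Sᵢ = 10.5 + 8.5 + 582.3 + 283.9 + 13.9 + 283.9 = 1183.0 sq m.
Σ(Sᵢαᵢ) = 10.5×0.01 + 8.5×0.04 + 582.3×0.01 + 283.9×0.03 + 13.9×0.42 + 283.9×0.95 = 290.328.
ᾱ = 290.328 / 1183.0 = 0.245.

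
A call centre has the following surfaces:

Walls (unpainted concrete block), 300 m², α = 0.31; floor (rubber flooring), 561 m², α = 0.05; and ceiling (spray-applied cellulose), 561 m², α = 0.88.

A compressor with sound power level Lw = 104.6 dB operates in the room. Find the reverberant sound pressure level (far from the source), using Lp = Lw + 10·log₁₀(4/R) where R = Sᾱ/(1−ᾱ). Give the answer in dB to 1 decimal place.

Σ(Sᵢαᵢ) = 300×0.31 + 561×0.05 + 561×0.88 = 614.730; total area S = 1422.0 m².
ᾱ = 0.4323, so room constant R = A/(1−ᾱ) = 1082.843 m².
Lp = 104.6 + 10·log₁₀(4/1082.843) = 104.6 + (-24.33) = 80.3 dB.

80.3 dB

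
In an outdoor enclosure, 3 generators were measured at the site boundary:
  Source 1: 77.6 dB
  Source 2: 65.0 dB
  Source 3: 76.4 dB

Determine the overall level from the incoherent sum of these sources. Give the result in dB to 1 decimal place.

80.2 dB

Sum in the linear (power) domain: Σ 10^(Lᵢ/10) = 10^(77.6/10) + 10^(65.0/10) + 10^(76.4/10) = 1.044e+08.
Combined level = 10 log₁₀(1.044e+08) = 80.2 dB.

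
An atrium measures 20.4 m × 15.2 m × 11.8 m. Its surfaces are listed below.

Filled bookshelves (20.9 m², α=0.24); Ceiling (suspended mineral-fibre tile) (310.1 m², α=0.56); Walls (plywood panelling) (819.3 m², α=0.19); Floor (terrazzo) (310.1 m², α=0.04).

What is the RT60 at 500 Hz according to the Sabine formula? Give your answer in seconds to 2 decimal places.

Equivalent absorption area: A = 20.9×0.24 + 310.1×0.56 + 819.3×0.19 + 310.1×0.04 = 346.743 m².
Volume V = 20.4 × 15.2 × 11.8 = 3658.944 m³.
Sabine: RT60 = 0.161 × 3658.944 / 346.743 = 1.70 s.

1.70 s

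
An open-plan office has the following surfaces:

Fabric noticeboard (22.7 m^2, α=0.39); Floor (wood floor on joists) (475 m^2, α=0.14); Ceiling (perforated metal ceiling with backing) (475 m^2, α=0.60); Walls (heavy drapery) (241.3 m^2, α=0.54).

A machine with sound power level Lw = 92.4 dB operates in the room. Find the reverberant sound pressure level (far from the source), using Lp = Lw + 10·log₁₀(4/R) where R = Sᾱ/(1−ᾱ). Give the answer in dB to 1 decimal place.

69.3 dB

A = 490.655 sabins; S = 1214.0 m^2.
ᾱ = 490.655/1214.0 = 0.4042; R = Sᾱ/(1−ᾱ) = 490.655/(1−0.4042) = 823.523 m^2.
Lp = Lw + 10 log₁₀(4/R) = 92.4 -23.14 = 69.3 dB.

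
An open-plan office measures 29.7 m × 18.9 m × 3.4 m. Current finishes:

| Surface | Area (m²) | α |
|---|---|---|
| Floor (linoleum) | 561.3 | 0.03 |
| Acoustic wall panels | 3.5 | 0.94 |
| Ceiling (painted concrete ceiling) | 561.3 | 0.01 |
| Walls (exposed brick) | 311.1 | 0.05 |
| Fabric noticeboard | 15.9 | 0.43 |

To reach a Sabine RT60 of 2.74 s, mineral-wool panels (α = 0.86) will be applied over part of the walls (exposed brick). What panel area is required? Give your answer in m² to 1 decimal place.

Summing Sᵢαᵢ: 16.839 + 3.290 + 5.613 + 15.555 + 6.837 → A₁ = 48.134 sabins.
Required A₂ = 0.161·1908.522/2.74 = 112.143 sabins.
ΔA needed = 112.143 − 48.134 = 64.009 sabins.
Net gain per m²: Δα = 0.86 − 0.05 = 0.81.
Panel area = 64.009 / 0.81 = 79.0 m².

79.0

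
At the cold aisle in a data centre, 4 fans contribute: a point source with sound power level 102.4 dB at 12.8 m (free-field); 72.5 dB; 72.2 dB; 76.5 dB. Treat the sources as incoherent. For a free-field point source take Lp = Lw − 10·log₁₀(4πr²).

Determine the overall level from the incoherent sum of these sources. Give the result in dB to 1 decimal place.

79.4 dB

Source at 12.8 m: Lp = 102.4 − 10·log₁₀(4π·12.8²) = 102.4 − 10·log₁₀(2058.874) = 69.3 dB.
Σ 10^(Lᵢ/10) = 8.756e+07.
L_total = 10·log₁₀(8.756e+07) = 79.4 dB.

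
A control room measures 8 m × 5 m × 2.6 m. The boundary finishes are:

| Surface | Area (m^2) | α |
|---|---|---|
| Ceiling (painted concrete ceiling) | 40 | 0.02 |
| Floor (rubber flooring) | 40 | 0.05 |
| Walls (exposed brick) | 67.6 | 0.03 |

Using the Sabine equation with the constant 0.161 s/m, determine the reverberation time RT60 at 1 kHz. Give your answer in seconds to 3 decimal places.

Total absorption A = 40×0.02 + 40×0.05 + 67.6×0.03
  = 0.800 + 2.000 + 2.028 = 4.828 m^2 sabins.
Room volume: 104 m³.
Sabine: RT60 = 0.161 × 104 / 4.828 = 3.468 s.

3.468 s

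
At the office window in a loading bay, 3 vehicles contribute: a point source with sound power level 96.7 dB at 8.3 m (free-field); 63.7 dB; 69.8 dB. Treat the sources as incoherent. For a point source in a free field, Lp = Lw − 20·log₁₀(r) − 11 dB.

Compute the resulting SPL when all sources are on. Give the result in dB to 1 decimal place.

72.4 dB

Source at 8.3 m: Lp = 96.7 − 20·log₁₀(8.3) − 11 = 67.3 dB.
Sum in the linear (power) domain: Σ 10^(Lᵢ/10) = 10^(67.3/10) + 10^(63.7/10) + 10^(69.8/10) = 1.726e+07.
Combined level = 10 log₁₀(1.726e+07) = 72.4 dB.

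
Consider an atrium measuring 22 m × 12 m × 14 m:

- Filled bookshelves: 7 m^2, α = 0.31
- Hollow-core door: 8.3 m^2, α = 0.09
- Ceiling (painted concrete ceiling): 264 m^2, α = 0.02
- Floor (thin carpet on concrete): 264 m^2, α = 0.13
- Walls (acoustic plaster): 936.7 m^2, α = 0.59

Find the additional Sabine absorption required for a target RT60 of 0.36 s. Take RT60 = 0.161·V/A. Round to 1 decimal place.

1057.8 sabins

Total absorption A₁ = 7·0.31 + 8.3·0.09 + 264·0.02 + 264·0.13 + 936.7·0.59
  = 2.170 + 0.747 + 5.280 + 34.320 + 552.653 = 595.170 m^2 sabins.
For T = 0.36 s, need A₂ = 0.161·V/T = 0.161·3696/0.36 = 1652.933 sabins.
ΔA = A₂ − A₁ = 1652.933 − 595.170 = 1057.8 sabins.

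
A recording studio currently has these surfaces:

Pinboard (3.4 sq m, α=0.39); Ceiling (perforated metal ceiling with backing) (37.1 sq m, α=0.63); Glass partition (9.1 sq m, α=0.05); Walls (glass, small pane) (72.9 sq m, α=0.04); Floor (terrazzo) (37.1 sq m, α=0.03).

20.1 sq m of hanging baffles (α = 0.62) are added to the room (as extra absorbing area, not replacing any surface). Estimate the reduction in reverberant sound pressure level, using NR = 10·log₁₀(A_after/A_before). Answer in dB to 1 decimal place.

A_before = Σ Sᵢαᵢ = 3.4*0.39 + 37.1*0.63 + 9.1*0.05 + 72.9*0.04 + 37.1*0.03 = 29.183 sabins.
Added absorption = 20.1 × 0.62 = 12.462 sabins.
A_after = 29.183 + 12.462 = 41.645 sabins.
Reduction = 10 log₁₀(A_after/A_before) = 10 log₁₀(1.4270) = 1.5 dB.

1.5 dB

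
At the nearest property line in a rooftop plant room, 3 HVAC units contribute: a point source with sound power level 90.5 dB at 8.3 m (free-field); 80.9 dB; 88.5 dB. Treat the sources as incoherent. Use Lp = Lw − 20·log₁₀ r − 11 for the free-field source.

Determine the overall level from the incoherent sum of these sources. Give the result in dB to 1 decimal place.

89.2 dB

Source at 8.3 m: Lp = 90.5 − 20·log₁₀(8.3) − 11 = 61.1 dB.
Converting to relative power and adding: 10^(61.1/10) + 10^(80.9/10) + 10^(88.5/10) = 8.323e+08.
Combined level = 10 log₁₀(8.323e+08) = 89.2 dB.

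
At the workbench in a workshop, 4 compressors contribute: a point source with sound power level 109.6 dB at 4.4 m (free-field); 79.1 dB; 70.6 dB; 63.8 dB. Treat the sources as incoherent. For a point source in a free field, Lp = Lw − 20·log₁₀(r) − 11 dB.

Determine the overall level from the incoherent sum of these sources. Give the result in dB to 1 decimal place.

Source at 4.4 m: Lp = 109.6 − 20·log₁₀(4.4) − 11 = 85.7 dB.
Converting to relative power and adding: 10^(85.7/10) + 10^(79.1/10) + 10^(70.6/10) + 10^(63.8/10) = 4.667e+08.
L_total = 10·log₁₀(4.667e+08) = 86.7 dB.

86.7 dB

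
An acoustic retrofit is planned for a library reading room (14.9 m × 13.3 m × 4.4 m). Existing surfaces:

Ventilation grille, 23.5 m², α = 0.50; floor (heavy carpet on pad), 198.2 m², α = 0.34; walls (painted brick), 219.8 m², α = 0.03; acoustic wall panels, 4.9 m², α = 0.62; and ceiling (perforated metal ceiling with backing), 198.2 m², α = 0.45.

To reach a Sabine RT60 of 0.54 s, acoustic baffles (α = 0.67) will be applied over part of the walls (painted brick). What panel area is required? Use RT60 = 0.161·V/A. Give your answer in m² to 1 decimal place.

Total absorption A₁ = 23.5·0.50 + 198.2·0.34 + 219.8·0.03 + 4.9·0.62 + 198.2·0.45
  = 11.750 + 67.388 + 6.594 + 3.038 + 89.190 = 177.960 m² sabins.
V = 871.948 m³. Target absorption A₂ = 0.161 × 871.948 / 0.54 = 259.970 sabins.
Absorption to add: 259.970 − 177.960 = 82.010 sabins.
Each m² of panel replacing the walls (painted brick) adds (0.67 − 0.03) = 0.64 sabins.
Panel area = 82.010 / 0.64 = 128.1 m².

128.1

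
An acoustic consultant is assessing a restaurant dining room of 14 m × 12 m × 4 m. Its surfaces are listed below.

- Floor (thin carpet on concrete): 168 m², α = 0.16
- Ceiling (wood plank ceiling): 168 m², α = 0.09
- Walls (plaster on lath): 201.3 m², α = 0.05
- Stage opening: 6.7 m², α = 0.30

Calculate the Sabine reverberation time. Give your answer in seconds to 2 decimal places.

A = Σ Sᵢαᵢ = 168·0.16 + 168·0.09 + 201.3·0.05 + 6.7·0.30 = 54.075 sabins.
V = 14·12·4 = 672 m³.
RT60 = 0.161 · V / A = 0.161 × 672 / 54.075 = 2.00 s.

2.00 s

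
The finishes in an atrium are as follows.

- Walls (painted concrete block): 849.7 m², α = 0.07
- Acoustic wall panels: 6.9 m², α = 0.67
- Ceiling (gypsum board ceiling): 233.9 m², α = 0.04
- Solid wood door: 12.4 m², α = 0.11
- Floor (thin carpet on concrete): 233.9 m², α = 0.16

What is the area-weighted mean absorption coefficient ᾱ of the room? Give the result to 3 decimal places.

0.084

S = Σ Sᵢ = 849.7 + 6.9 + 233.9 + 12.4 + 233.9 = 1336.8 m².
Weighted sum Σ Sα = 112.246.
ᾱ = A/S = 0.084.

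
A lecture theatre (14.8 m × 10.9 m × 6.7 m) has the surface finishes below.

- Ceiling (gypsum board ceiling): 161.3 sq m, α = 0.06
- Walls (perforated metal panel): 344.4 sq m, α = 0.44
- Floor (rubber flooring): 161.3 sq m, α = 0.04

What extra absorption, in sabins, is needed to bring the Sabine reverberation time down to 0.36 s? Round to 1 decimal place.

A₁ = Σ Sᵢαᵢ = 161.3·0.06 + 344.4·0.44 + 161.3·0.04 = 167.666 sabins.
For T = 0.36 s, need A₂ = 0.161·V/T = 0.161·1080.844/0.36 = 483.377 sabins.
Additional absorption ΔA = 483.377 − 167.666 = 315.7 sabins.

315.7 sabins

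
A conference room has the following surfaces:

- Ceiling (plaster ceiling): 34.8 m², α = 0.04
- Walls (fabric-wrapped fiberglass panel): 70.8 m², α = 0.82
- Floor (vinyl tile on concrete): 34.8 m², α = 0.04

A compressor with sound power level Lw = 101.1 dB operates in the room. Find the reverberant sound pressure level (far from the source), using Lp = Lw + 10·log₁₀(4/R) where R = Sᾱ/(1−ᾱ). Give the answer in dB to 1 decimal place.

86.8 dB

Σ(Sᵢαᵢ) = 34.8×0.04 + 70.8×0.82 + 34.8×0.04 = 60.840; total area S = 140.4 m².
ᾱ = 60.840/140.4 = 0.4333; R = Sᾱ/(1−ᾱ) = 60.840/(1−0.4333) = 107.358 m².
Lp = 101.1 + 10·log₁₀(4/107.358) = 101.1 + (-14.29) = 86.8 dB.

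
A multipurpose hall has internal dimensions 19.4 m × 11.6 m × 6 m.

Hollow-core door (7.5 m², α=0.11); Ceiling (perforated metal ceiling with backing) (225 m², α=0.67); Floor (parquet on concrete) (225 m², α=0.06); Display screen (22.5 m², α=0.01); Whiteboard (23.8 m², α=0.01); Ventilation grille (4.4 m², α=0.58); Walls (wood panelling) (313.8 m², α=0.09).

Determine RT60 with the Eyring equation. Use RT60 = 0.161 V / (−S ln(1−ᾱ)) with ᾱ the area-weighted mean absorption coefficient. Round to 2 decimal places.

0.97 seconds

Total surface area S = 7.5 + 225 + 225 + 22.5 + 23.8 + 4.4 + 313.8 = 822.0 m².
Σ(Sᵢαᵢ) = 7.5·0.11 + 225·0.67 + 225·0.06 + 22.5·0.01 + 23.8·0.01 + 4.4·0.58 + 313.8·0.09 = 196.332.
ᾱ = 196.332 / 822.0 = 0.2388.
−S·ln(1−ᾱ) = −822.0 × ln(1 − 0.2388) = 224.290.
V = 19.4 × 11.6 × 6 = 1350.24 m³.
T = 0.161·V/[−S·ln(1−ᾱ)] = 0.161·1350.24/224.290 = 0.97 s.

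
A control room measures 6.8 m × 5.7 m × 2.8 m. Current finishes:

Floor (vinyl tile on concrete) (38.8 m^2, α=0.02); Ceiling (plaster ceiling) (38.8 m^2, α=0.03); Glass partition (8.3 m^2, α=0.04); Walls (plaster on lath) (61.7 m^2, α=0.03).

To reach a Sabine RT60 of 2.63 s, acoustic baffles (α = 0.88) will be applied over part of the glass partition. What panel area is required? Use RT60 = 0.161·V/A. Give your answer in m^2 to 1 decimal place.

Equivalent absorption area: A₁ = 38.8*0.02 + 38.8*0.03 + 8.3*0.04 + 61.7*0.03 = 4.123 m^2.
Required A₂ = 0.161·108.528/2.63 = 6.644 sabins.
Absorption to add: 6.644 − 4.123 = 2.521 sabins.
Each m^2 of panel replacing the glass partition adds (0.88 − 0.04) = 0.84 sabins.
Panel area = 2.521 / 0.84 = 3.0 m^2.

3.0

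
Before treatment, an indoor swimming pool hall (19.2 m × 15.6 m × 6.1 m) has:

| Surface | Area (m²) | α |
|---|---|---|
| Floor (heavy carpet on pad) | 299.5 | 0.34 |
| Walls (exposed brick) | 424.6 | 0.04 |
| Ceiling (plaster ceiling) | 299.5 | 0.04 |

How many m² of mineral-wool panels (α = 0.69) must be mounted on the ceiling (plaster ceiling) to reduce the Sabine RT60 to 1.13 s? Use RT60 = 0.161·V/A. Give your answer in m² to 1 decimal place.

199.3

Total absorption A₁ = 299.5*0.34 + 424.6*0.04 + 299.5*0.04
  = 101.830 + 16.984 + 11.980 = 130.794 m² sabins.
V = 1827.072 m³. Target absorption A₂ = 0.161 × 1827.072 / 1.13 = 260.317 sabins.
Absorption to add: 260.317 − 130.794 = 129.523 sabins.
Net gain per m²: Δα = 0.69 − 0.04 = 0.65.
Area = ΔA/Δα = 129.523/0.65 = 199.3 m².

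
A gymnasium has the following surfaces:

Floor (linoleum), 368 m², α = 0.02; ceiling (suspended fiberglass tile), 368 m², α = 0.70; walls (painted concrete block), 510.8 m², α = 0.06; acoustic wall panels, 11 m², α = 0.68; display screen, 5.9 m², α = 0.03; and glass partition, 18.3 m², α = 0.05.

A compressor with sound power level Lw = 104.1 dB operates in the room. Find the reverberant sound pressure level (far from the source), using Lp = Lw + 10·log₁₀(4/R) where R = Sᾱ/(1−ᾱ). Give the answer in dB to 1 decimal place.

Σ(Sᵢαᵢ) = 368·0.02 + 368·0.70 + 510.8·0.06 + 11·0.68 + 5.9·0.03 + 18.3·0.05 = 304.180; total area S = 1282.0 m².
ᾱ = 0.2373, so room constant R = A/(1−ᾱ) = 398.820 m².
Lp = 104.1 + 10·log₁₀(4/398.820) = 104.1 + (-19.99) = 84.1 dB.

84.1 dB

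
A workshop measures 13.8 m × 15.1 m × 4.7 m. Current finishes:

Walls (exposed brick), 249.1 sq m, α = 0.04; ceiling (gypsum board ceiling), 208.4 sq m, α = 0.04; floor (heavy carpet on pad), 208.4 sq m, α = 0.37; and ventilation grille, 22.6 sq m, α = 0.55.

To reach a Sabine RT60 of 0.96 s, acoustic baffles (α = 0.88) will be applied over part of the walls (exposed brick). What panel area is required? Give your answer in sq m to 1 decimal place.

A₁ = Σ Sᵢαᵢ = 249.1*0.04 + 208.4*0.04 + 208.4*0.37 + 22.6*0.55 = 107.838 sabins.
V = 979.386 m³. Target absorption A₂ = 0.161 × 979.386 / 0.96 = 164.251 sabins.
ΔA needed = 164.251 − 107.838 = 56.413 sabins.
Net gain per sq m: Δα = 0.88 − 0.04 = 0.84.
Panel area = 56.413 / 0.84 = 67.2 sq m.

67.2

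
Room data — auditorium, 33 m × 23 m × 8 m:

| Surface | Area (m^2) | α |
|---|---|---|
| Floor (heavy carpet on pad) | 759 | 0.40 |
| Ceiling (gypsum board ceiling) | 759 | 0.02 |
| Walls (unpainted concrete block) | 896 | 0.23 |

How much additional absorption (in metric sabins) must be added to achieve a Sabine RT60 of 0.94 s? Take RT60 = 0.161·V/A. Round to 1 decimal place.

Equivalent absorption area: A₁ = 759·0.40 + 759·0.02 + 896·0.23 = 524.860 m^2.
V = 6072 m³. Required absorption A₂ = 0.161 × 6072 / 0.94 = 1039.991 sabins.
Additional absorption ΔA = 1039.991 − 524.860 = 515.1 sabins.

515.1 sabins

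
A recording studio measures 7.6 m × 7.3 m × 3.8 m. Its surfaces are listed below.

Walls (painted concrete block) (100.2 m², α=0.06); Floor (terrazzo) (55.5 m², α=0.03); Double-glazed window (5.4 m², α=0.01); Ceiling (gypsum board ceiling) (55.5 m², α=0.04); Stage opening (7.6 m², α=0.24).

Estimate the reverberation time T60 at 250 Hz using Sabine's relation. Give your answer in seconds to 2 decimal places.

A = Σ Sᵢαᵢ = 100.2*0.06 + 55.5*0.03 + 5.4*0.01 + 55.5*0.04 + 7.6*0.24 = 11.775 sabins.
V = 7.6·7.3·3.8 = 210.824 m³.
T = 0.161 V/A = 0.161·210.824/11.775 = 2.88 s.

2.88 sec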